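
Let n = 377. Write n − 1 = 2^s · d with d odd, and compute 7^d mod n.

132

377 − 1 = 376 = 2^3 · 47, so d = 47.
7^1 ≡ 7 (mod 377)
7^2 ≡ 7^2 = 49 ≡ 49 (mod 377)
7^4 ≡ 49^2 = 2401 ≡ 139 (mod 377)
7^8 ≡ 139^2 = 19321 ≡ 94 (mod 377)
7^16 ≡ 94^2 = 8836 ≡ 165 (mod 377)
7^32 ≡ 165^2 = 27225 ≡ 81 (mod 377)
47 = 32 + 8 + 4 + 2 + 1 in binary powers of 2.
So 7^47 ≡ 81 · 94 · 139 · 49 · 7 ≡ 132 (mod 377).
Squaring chain: 132 → 82 → 315; never reaches −1, so base 7 is a Miller–Rabin witness that 377 is composite.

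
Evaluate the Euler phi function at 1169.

Factor: 1169 = 7 · 167.
φ(1169) = (7−1) · (167−1) = 6 · 166 = 996.

996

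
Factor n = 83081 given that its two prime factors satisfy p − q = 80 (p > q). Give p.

Since p = q + 80, we have 83081 = q(q + 80), so q² + 80q − 83081 = 0.
Discriminant: 80² + 4·83081 = 6400 + 332324 = 338724; √338724 = 582.
q = (−80 + 582)/2 = 251, and p = q + 80 = 331.
Check: 251 · 331 = 83081.

331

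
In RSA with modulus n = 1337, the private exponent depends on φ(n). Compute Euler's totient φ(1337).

1140

Factor: 1337 = 7 · 191.
φ(1337) = (7−1) · (191−1) = 6 · 190 = 1140.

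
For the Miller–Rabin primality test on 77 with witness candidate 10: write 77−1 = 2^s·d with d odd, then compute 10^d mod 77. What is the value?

10

77 − 1 = 76 = 2^2 · 19, so d = 19.
10^1 ≡ 10 (mod 77)
10^2 ≡ 10^2 = 100 ≡ 23 (mod 77)
10^4 ≡ 23^2 = 529 ≡ 67 (mod 77)
10^8 ≡ 67^2 = 4489 ≡ 23 (mod 77)
10^16 ≡ 23^2 = 529 ≡ 67 (mod 77)
19 = 16 + 2 + 1 in binary powers of 2.
So 10^19 ≡ 67 · 23 · 10 ≡ 10 (mod 77).
Squaring chain: 10 → 23; never reaches −1, so base 10 is a Miller–Rabin witness that 77 is composite.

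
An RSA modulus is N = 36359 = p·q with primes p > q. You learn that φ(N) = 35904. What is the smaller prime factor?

φ(n) = (p−1)(q−1) = n − (p+q) + 1, so p + q = 36359 − 35904 + 1 = 456.
p and q are the roots of t² − 456t + 36359 = 0.
Discriminant: 456² − 4·36359 = 207936 − 145436 = 62500; √62500 = 250.
q = (456 − 250)/2 = 103, p = (456 + 250)/2 = 353.
Check: 103 · 353 = 36359.

103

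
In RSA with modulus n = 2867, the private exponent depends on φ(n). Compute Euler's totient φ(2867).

Factor: 2867 = 47 · 61.
φ(2867) = (47−1) · (61−1) = 46 · 60 = 2760.

2760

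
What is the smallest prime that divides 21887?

43

21887 is odd.
Digit sum 26, not divisible by 3.
Ends in 7: not divisible by 5.
7: 21887 = 7·3126 + 5
11: 21887 = 11·1989 + 8
13: 21887 = 13·1683 + 8
17: 21887 = 17·1287 + 8
19: 21887 = 19·1151 + 18
23: 21887 = 23·951 + 14
29: 21887 = 29·754 + 21
31: 21887 = 31·706 + 1
37: 21887 = 37·591 + 20
41: 21887 = 41·533 + 34
43: 21887 = 43·509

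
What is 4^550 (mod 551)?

4^1 ≡ 4 (mod 551)
4^2 ≡ 4^2 = 16 ≡ 16 (mod 551)
4^4 ≡ 16^2 = 256 ≡ 256 (mod 551)
4^8 ≡ 256^2 = 65536 ≡ 518 (mod 551)
4^16 ≡ 518^2 = 268324 ≡ 538 (mod 551)
4^32 ≡ 538^2 = 289444 ≡ 169 (mod 551)
4^64 ≡ 169^2 = 28561 ≡ 460 (mod 551)
4^128 ≡ 460^2 = 211600 ≡ 16 (mod 551)
4^256 ≡ 16^2 = 256 ≡ 256 (mod 551)
4^512 ≡ 256^2 = 65536 ≡ 518 (mod 551)
550 = 512 + 32 + 4 + 2 in binary powers of 2.
So 4^550 ≡ 518 · 169 · 256 · 16 ≡ 517 (mod 551).
Since 517 ≠ 1, base 4 is a Fermat witness: 551 is composite.

517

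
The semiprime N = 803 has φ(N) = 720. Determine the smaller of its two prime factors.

11

φ(n) = (p−1)(q−1) = n − (p+q) + 1, so p + q = 803 − 720 + 1 = 84.
p and q are the roots of t² − 84t + 803 = 0.
Discriminant: 84² − 4·803 = 7056 − 3212 = 3844; √3844 = 62.
q = (84 − 62)/2 = 11, p = (84 + 62)/2 = 73.
Check: 11 · 73 = 803.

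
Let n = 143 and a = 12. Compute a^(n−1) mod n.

1

12^1 ≡ 12 (mod 143)
12^2 ≡ 12^2 = 144 ≡ 1 (mod 143)
12^4 ≡ 1^2 = 1 ≡ 1 (mod 143)
12^8 ≡ 1^2 = 1 ≡ 1 (mod 143)
12^16 ≡ 1^2 = 1 ≡ 1 (mod 143)
12^32 ≡ 1^2 = 1 ≡ 1 (mod 143)
12^64 ≡ 1^2 = 1 ≡ 1 (mod 143)
12^128 ≡ 1^2 = 1 ≡ 1 (mod 143)
142 = 128 + 8 + 4 + 2 in binary powers of 2.
So 12^142 ≡ 1 · 1 · 1 · 1 ≡ 1 (mod 143).
Since the result is 1, base 12 gives no evidence that 143 is composite.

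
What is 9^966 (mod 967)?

9^1 ≡ 9 (mod 967)
9^2 ≡ 9^2 = 81 ≡ 81 (mod 967)
9^4 ≡ 81^2 = 6561 ≡ 759 (mod 967)
9^8 ≡ 759^2 = 576081 ≡ 716 (mod 967)
9^16 ≡ 716^2 = 512656 ≡ 146 (mod 967)
9^32 ≡ 146^2 = 21316 ≡ 42 (mod 967)
9^64 ≡ 42^2 = 1764 ≡ 797 (mod 967)
9^128 ≡ 797^2 = 635209 ≡ 857 (mod 967)
9^256 ≡ 857^2 = 734449 ≡ 496 (mod 967)
9^512 ≡ 496^2 = 246016 ≡ 398 (mod 967)
966 = 512 + 256 + 128 + 64 + 4 + 2 in binary powers of 2.
So 9^966 ≡ 398 · 496 · 857 · 797 · 759 · 81 ≡ 1 (mod 967).
Since the result is 1, base 9 gives no evidence that 967 is composite.

1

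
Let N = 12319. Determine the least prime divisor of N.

97

12319 is odd.
Digit sum 16, not divisible by 3.
Ends in 9: not divisible by 5.
7: 12319 = 7·1759 + 6
11: 12319 = 11·1119 + 10
13: 12319 = 13·947 + 8
17: 12319 = 17·724 + 11
19: 12319 = 19·648 + 7
23: 12319 = 23·535 + 14
29: 12319 = 29·424 + 23
31: 12319 = 31·397 + 12
37: 12319 = 37·332 + 35
41: 12319 = 41·300 + 19
43: 12319 = 43·286 + 21
47: 12319 = 47·262 + 5
53: 12319 = 53·232 + 23
59: 12319 = 59·208 + 47
61: 12319 = 61·201 + 58
67: 12319 = 67·183 + 58
71: 12319 = 71·173 + 36
73: 12319 = 73·168 + 55
79: 12319 = 79·155 + 74
83: 12319 = 83·148 + 35
89: 12319 = 89·138 + 37
97: 12319 = 97·127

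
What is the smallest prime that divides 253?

253 is odd.
Digit sum 10, not divisible by 3.
Ends in 3: not divisible by 5.
7: 253 = 7·36 + 1
11: 253 = 11·23

11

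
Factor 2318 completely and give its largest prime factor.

61

2318 = 2 · 1159
1159 = 19 · 61
61 is prime.
So 2318 = 2 · 19 · 61; the largest prime factor is 61.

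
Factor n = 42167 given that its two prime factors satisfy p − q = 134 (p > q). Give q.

149

Since p = q + 134, we have 42167 = q(q + 134), so q² + 134q − 42167 = 0.
Discriminant: 134² + 4·42167 = 17956 + 168668 = 186624; √186624 = 432.
q = (−134 + 432)/2 = 149, and p = q + 134 = 283.
Check: 149 · 283 = 42167.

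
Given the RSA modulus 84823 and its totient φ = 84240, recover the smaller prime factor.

271

φ(n) = (p−1)(q−1) = n − (p+q) + 1, so p + q = 84823 − 84240 + 1 = 584.
p and q are the roots of t² − 584t + 84823 = 0.
Discriminant: 584² − 4·84823 = 341056 − 339292 = 1764; √1764 = 42.
q = (584 − 42)/2 = 271, p = (584 + 42)/2 = 313.
Check: 271 · 313 = 84823.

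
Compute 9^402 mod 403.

9^1 ≡ 9 (mod 403)
9^2 ≡ 9^2 = 81 ≡ 81 (mod 403)
9^4 ≡ 81^2 = 6561 ≡ 113 (mod 403)
9^8 ≡ 113^2 = 12769 ≡ 276 (mod 403)
9^16 ≡ 276^2 = 76176 ≡ 9 (mod 403)
9^32 ≡ 9^2 = 81 ≡ 81 (mod 403)
9^64 ≡ 81^2 = 6561 ≡ 113 (mod 403)
9^128 ≡ 113^2 = 12769 ≡ 276 (mod 403)
9^256 ≡ 276^2 = 76176 ≡ 9 (mod 403)
402 = 256 + 128 + 16 + 2 in binary powers of 2.
So 9^402 ≡ 9 · 276 · 9 · 81 ≡ 157 (mod 403).
Since 157 ≠ 1, base 9 is a Fermat witness: 403 is composite.

157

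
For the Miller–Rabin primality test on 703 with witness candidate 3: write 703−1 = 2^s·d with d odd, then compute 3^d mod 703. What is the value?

702

703 − 1 = 702 = 2^1 · 351, so d = 351.
3^1 ≡ 3 (mod 703)
3^2 ≡ 3^2 = 9 ≡ 9 (mod 703)
3^4 ≡ 9^2 = 81 ≡ 81 (mod 703)
3^8 ≡ 81^2 = 6561 ≡ 234 (mod 703)
3^16 ≡ 234^2 = 54756 ≡ 625 (mod 703)
3^32 ≡ 625^2 = 390625 ≡ 460 (mod 703)
3^64 ≡ 460^2 = 211600 ≡ 700 (mod 703)
3^128 ≡ 700^2 = 490000 ≡ 9 (mod 703)
3^256 ≡ 9^2 = 81 ≡ 81 (mod 703)
351 = 256 + 64 + 16 + 8 + 4 + 2 + 1 in binary powers of 2.
So 3^351 ≡ 81 · 700 · 625 · 234 · 81 · 9 · 3 ≡ 702 (mod 703).
Since 3^d ≡ 702 (mod 703), base 3 does not prove 703 composite.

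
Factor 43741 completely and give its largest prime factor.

83

43741 = 17 · 2573
2573 = 31 · 83
83 is prime.
So 43741 = 17 · 31 · 83; the largest prime factor is 83.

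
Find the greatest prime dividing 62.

62 = 2 · 31
31 is prime.
So 62 = 2 · 31; the largest prime factor is 31.

31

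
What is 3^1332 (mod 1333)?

3^1 ≡ 3 (mod 1333)
3^2 ≡ 3^2 = 9 ≡ 9 (mod 1333)
3^4 ≡ 9^2 = 81 ≡ 81 (mod 1333)
3^8 ≡ 81^2 = 6561 ≡ 1229 (mod 1333)
3^16 ≡ 1229^2 = 1510441 ≡ 152 (mod 1333)
3^32 ≡ 152^2 = 23104 ≡ 443 (mod 1333)
3^64 ≡ 443^2 = 196249 ≡ 298 (mod 1333)
3^128 ≡ 298^2 = 88804 ≡ 826 (mod 1333)
3^256 ≡ 826^2 = 682276 ≡ 1113 (mod 1333)
3^512 ≡ 1113^2 = 1238769 ≡ 412 (mod 1333)
3^1024 ≡ 412^2 = 169744 ≡ 453 (mod 1333)
1332 = 1024 + 256 + 32 + 16 + 4 in binary powers of 2.
So 3^1332 ≡ 453 · 1113 · 443 · 152 · 81 ≡ 1000 (mod 1333).
Since 1000 ≠ 1, base 3 is a Fermat witness: 1333 is composite.

1000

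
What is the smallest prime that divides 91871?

13

91871 is odd.
Digit sum 26, not divisible by 3.
Ends in 1: not divisible by 5.
7: 91871 = 7·13124 + 3
11: 91871 = 11·8351 + 10
13: 91871 = 13·7067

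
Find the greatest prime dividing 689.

53

689 = 13 · 53
53 is prime.
So 689 = 13 · 53; the largest prime factor is 53.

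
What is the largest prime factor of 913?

83

913 = 11 · 83
83 is prime.
So 913 = 11 · 83; the largest prime factor is 83.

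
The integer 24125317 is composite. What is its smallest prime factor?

24125317 is odd.
Digit sum 25, not divisible by 3.
Ends in 7: not divisible by 5.
7: 24125317 = 7·3446473 + 6
11: 24125317 = 11·2193210 + 7
13: 24125317 = 13·1855793 + 8
17: 24125317 = 17·1419136 + 5
19: 24125317 = 19·1269753 + 10
23: 24125317 = 23·1048926 + 19
29: 24125317 = 29·831907 + 14
31: 24125317 = 31·778236 + 1
37: 24125317 = 37·652035 + 22
41: 24125317 = 41·588422 + 15
43: 24125317 = 43·561053 + 38
47: 24125317 = 47·513304 + 29
53: 24125317 = 53·455194 + 35
59: 24125317 = 59·408903 + 40
61: 24125317 = 61·395497

61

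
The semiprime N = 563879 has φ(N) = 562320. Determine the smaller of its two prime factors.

φ(n) = (p−1)(q−1) = n − (p+q) + 1, so p + q = 563879 − 562320 + 1 = 1560.
p and q are the roots of t² − 1560t + 563879 = 0.
Discriminant: 1560² − 4·563879 = 2433600 − 2255516 = 178084; √178084 = 422.
q = (1560 − 422)/2 = 569, p = (1560 + 422)/2 = 991.
Check: 569 · 991 = 563879.

569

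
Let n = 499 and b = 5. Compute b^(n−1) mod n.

5^1 ≡ 5 (mod 499)
5^2 ≡ 5^2 = 25 ≡ 25 (mod 499)
5^4 ≡ 25^2 = 625 ≡ 126 (mod 499)
5^8 ≡ 126^2 = 15876 ≡ 407 (mod 499)
5^16 ≡ 407^2 = 165649 ≡ 480 (mod 499)
5^32 ≡ 480^2 = 230400 ≡ 361 (mod 499)
5^64 ≡ 361^2 = 130321 ≡ 82 (mod 499)
5^128 ≡ 82^2 = 6724 ≡ 237 (mod 499)
5^256 ≡ 237^2 = 56169 ≡ 281 (mod 499)
498 = 256 + 128 + 64 + 32 + 16 + 2 in binary powers of 2.
So 5^498 ≡ 281 · 237 · 82 · 361 · 480 · 25 ≡ 1 (mod 499).
Since the result is 1, base 5 gives no evidence that 499 is composite.

1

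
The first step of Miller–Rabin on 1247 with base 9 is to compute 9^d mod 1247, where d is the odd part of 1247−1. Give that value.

1247 − 1 = 1246 = 2^1 · 623, so d = 623.
9^1 ≡ 9 (mod 1247)
9^2 ≡ 9^2 = 81 ≡ 81 (mod 1247)
9^4 ≡ 81^2 = 6561 ≡ 326 (mod 1247)
9^8 ≡ 326^2 = 106276 ≡ 281 (mod 1247)
9^16 ≡ 281^2 = 78961 ≡ 400 (mod 1247)
9^32 ≡ 400^2 = 160000 ≡ 384 (mod 1247)
9^64 ≡ 384^2 = 147456 ≡ 310 (mod 1247)
9^128 ≡ 310^2 = 96100 ≡ 81 (mod 1247)
9^256 ≡ 81^2 = 6561 ≡ 326 (mod 1247)
9^512 ≡ 326^2 = 106276 ≡ 281 (mod 1247)
623 = 512 + 64 + 32 + 8 + 4 + 2 + 1 in binary powers of 2.
So 9^623 ≡ 281 · 310 · 384 · 281 · 326 · 81 · 9 ≡ 608 (mod 1247).
Squaring chain: 608; never reaches −1, so base 9 is a Miller–Rabin witness that 1247 is composite.

608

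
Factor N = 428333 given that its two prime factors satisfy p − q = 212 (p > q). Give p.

Since p = q + 212, we have 428333 = q(q + 212), so q² + 212q − 428333 = 0.
Discriminant: 212² + 4·428333 = 44944 + 1713332 = 1758276; √1758276 = 1326.
q = (−212 + 1326)/2 = 557, and p = q + 212 = 769.
Check: 557 · 769 = 428333.

769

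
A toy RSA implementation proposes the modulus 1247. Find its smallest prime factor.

29

1247 is odd.
Digit sum 14, not divisible by 3.
Ends in 7: not divisible by 5.
7: 1247 = 7·178 + 1
11: 1247 = 11·113 + 4
13: 1247 = 13·95 + 12
17: 1247 = 17·73 + 6
19: 1247 = 19·65 + 12
23: 1247 = 23·54 + 5
29: 1247 = 29·43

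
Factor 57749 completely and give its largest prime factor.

57749 = 17 · 3397
3397 = 43 · 79
79 is prime.
So 57749 = 17 · 43 · 79; the largest prime factor is 79.

79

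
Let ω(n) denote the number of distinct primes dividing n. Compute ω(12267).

12267 = 3^2 · 1363
1363 = 29 · 47
12267 = 3^2 · 29 · 47, which has 3 distinct prime factors.

3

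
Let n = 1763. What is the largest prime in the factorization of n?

43

1763 = 41 · 43
43 is prime.
So 1763 = 41 · 43; the largest prime factor is 43.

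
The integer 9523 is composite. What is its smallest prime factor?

9523 is odd.
Digit sum 19, not divisible by 3.
Ends in 3: not divisible by 5.
7: 9523 = 7·1360 + 3
11: 9523 = 11·865 + 8
13: 9523 = 13·732 + 7
17: 9523 = 17·560 + 3
19: 9523 = 19·501 + 4
23: 9523 = 23·414 + 1
29: 9523 = 29·328 + 11
31: 9523 = 31·307 + 6
37: 9523 = 37·257 + 14
41: 9523 = 41·232 + 11
43: 9523 = 43·221 + 20
47: 9523 = 47·202 + 29
53: 9523 = 53·179 + 36
59: 9523 = 59·161 + 24
61: 9523 = 61·156 + 7
67: 9523 = 67·142 + 9
71: 9523 = 71·134 + 9
73: 9523 = 73·130 + 33
79: 9523 = 79·120 + 43
83: 9523 = 83·114 + 61
89: 9523 = 89·107

89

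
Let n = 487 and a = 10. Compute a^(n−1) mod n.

1

10^1 ≡ 10 (mod 487)
10^2 ≡ 10^2 = 100 ≡ 100 (mod 487)
10^4 ≡ 100^2 = 10000 ≡ 260 (mod 487)
10^8 ≡ 260^2 = 67600 ≡ 394 (mod 487)
10^16 ≡ 394^2 = 155236 ≡ 370 (mod 487)
10^32 ≡ 370^2 = 136900 ≡ 53 (mod 487)
10^64 ≡ 53^2 = 2809 ≡ 374 (mod 487)
10^128 ≡ 374^2 = 139876 ≡ 107 (mod 487)
10^256 ≡ 107^2 = 11449 ≡ 248 (mod 487)
486 = 256 + 128 + 64 + 32 + 4 + 2 in binary powers of 2.
So 10^486 ≡ 248 · 107 · 374 · 53 · 260 · 100 ≡ 1 (mod 487).
Since the result is 1, base 10 gives no evidence that 487 is composite.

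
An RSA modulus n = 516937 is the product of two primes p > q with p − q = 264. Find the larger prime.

Since p = q + 264, we have 516937 = q(q + 264), so q² + 264q − 516937 = 0.
Discriminant: 264² + 4·516937 = 69696 + 2067748 = 2137444; √2137444 = 1462.
q = (−264 + 1462)/2 = 599, and p = q + 264 = 863.
Check: 599 · 863 = 516937.

863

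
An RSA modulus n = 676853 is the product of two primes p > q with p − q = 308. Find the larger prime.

Since p = q + 308, we have 676853 = q(q + 308), so q² + 308q − 676853 = 0.
Discriminant: 308² + 4·676853 = 94864 + 2707412 = 2802276; √2802276 = 1674.
q = (−308 + 1674)/2 = 683, and p = q + 308 = 991.
Check: 683 · 991 = 676853.

991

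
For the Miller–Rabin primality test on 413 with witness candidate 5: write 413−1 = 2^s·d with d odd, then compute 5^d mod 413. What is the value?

19

413 − 1 = 412 = 2^2 · 103, so d = 103.
5^1 ≡ 5 (mod 413)
5^2 ≡ 5^2 = 25 ≡ 25 (mod 413)
5^4 ≡ 25^2 = 625 ≡ 212 (mod 413)
5^8 ≡ 212^2 = 44944 ≡ 340 (mod 413)
5^16 ≡ 340^2 = 115600 ≡ 373 (mod 413)
5^32 ≡ 373^2 = 139129 ≡ 361 (mod 413)
5^64 ≡ 361^2 = 130321 ≡ 226 (mod 413)
103 = 64 + 32 + 4 + 2 + 1 in binary powers of 2.
So 5^103 ≡ 226 · 361 · 212 · 25 · 5 ≡ 19 (mod 413).
Squaring chain: 19 → 361; never reaches −1, so base 5 is a Miller–Rabin witness that 413 is composite.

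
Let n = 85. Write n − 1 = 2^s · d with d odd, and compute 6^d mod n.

41

85 − 1 = 84 = 2^2 · 21, so d = 21.
6^1 ≡ 6 (mod 85)
6^2 ≡ 6^2 = 36 ≡ 36 (mod 85)
6^4 ≡ 36^2 = 1296 ≡ 21 (mod 85)
6^8 ≡ 21^2 = 441 ≡ 16 (mod 85)
6^16 ≡ 16^2 = 256 ≡ 1 (mod 85)
21 = 16 + 4 + 1 in binary powers of 2.
So 6^21 ≡ 1 · 21 · 6 ≡ 41 (mod 85).
Squaring chain: 41 → 66; never reaches −1, so base 6 is a Miller–Rabin witness that 85 is composite.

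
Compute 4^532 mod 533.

139

4^1 ≡ 4 (mod 533)
4^2 ≡ 4^2 = 16 ≡ 16 (mod 533)
4^4 ≡ 16^2 = 256 ≡ 256 (mod 533)
4^8 ≡ 256^2 = 65536 ≡ 510 (mod 533)
4^16 ≡ 510^2 = 260100 ≡ 529 (mod 533)
4^32 ≡ 529^2 = 279841 ≡ 16 (mod 533)
4^64 ≡ 16^2 = 256 ≡ 256 (mod 533)
4^128 ≡ 256^2 = 65536 ≡ 510 (mod 533)
4^256 ≡ 510^2 = 260100 ≡ 529 (mod 533)
4^512 ≡ 529^2 = 279841 ≡ 16 (mod 533)
532 = 512 + 16 + 4 in binary powers of 2.
So 4^532 ≡ 16 · 529 · 256 ≡ 139 (mod 533).
Since 139 ≠ 1, base 4 is a Fermat witness: 533 is composite.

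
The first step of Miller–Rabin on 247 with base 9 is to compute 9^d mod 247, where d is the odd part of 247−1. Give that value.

247 − 1 = 246 = 2^1 · 123, so d = 123.
9^1 ≡ 9 (mod 247)
9^2 ≡ 9^2 = 81 ≡ 81 (mod 247)
9^4 ≡ 81^2 = 6561 ≡ 139 (mod 247)
9^8 ≡ 139^2 = 19321 ≡ 55 (mod 247)
9^16 ≡ 55^2 = 3025 ≡ 61 (mod 247)
9^32 ≡ 61^2 = 3721 ≡ 16 (mod 247)
9^64 ≡ 16^2 = 256 ≡ 9 (mod 247)
123 = 64 + 32 + 16 + 8 + 2 + 1 in binary powers of 2.
So 9^123 ≡ 9 · 16 · 61 · 55 · 81 · 9 ≡ 144 (mod 247).
Squaring chain: 144; never reaches −1, so base 9 is a Miller–Rabin witness that 247 is composite.

144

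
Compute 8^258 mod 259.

36

8^1 ≡ 8 (mod 259)
8^2 ≡ 8^2 = 64 ≡ 64 (mod 259)
8^4 ≡ 64^2 = 4096 ≡ 211 (mod 259)
8^8 ≡ 211^2 = 44521 ≡ 232 (mod 259)
8^16 ≡ 232^2 = 53824 ≡ 211 (mod 259)
8^32 ≡ 211^2 = 44521 ≡ 232 (mod 259)
8^64 ≡ 232^2 = 53824 ≡ 211 (mod 259)
8^128 ≡ 211^2 = 44521 ≡ 232 (mod 259)
8^256 ≡ 232^2 = 53824 ≡ 211 (mod 259)
258 = 256 + 2 in binary powers of 2.
So 8^258 ≡ 211 · 64 ≡ 36 (mod 259).
Since 36 ≠ 1, base 8 is a Fermat witness: 259 is composite.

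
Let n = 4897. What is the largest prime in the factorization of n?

83

4897 = 59 · 83
83 is prime.
So 4897 = 59 · 83; the largest prime factor is 83.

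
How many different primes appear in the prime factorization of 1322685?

1322685 = 3^2 · 146965
146965 = 5 · 29393
29393 = 7 · 4199
4199 = 13 · 323
323 = 17 · 19
1322685 = 3^2 · 5 · 7 · 13 · 17 · 19, which has 6 distinct prime factors.

6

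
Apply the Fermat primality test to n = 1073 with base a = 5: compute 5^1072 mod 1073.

5^1 ≡ 5 (mod 1073)
5^2 ≡ 5^2 = 25 ≡ 25 (mod 1073)
5^4 ≡ 25^2 = 625 ≡ 625 (mod 1073)
5^8 ≡ 625^2 = 390625 ≡ 53 (mod 1073)
5^16 ≡ 53^2 = 2809 ≡ 663 (mod 1073)
5^32 ≡ 663^2 = 439569 ≡ 712 (mod 1073)
5^64 ≡ 712^2 = 506944 ≡ 488 (mod 1073)
5^128 ≡ 488^2 = 238144 ≡ 1011 (mod 1073)
5^256 ≡ 1011^2 = 1022121 ≡ 625 (mod 1073)
5^512 ≡ 625^2 = 390625 ≡ 53 (mod 1073)
5^1024 ≡ 53^2 = 2809 ≡ 663 (mod 1073)
1072 = 1024 + 32 + 16 in binary powers of 2.
So 5^1072 ≡ 663 · 712 · 663 ≡ 488 (mod 1073).
Since 488 ≠ 1, base 5 is a Fermat witness: 1073 is composite.

488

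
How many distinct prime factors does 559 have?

2

559 = 13 · 43
559 = 13 · 43, which has 2 distinct prime factors.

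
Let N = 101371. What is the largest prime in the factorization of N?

89

101371 = 17 · 5963
5963 = 67 · 89
89 is prime.
So 101371 = 17 · 67 · 89; the largest prime factor is 89.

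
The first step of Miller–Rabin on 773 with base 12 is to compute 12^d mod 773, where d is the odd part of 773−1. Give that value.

773 − 1 = 772 = 2^2 · 193, so d = 193.
12^1 ≡ 12 (mod 773)
12^2 ≡ 12^2 = 144 ≡ 144 (mod 773)
12^4 ≡ 144^2 = 20736 ≡ 638 (mod 773)
12^8 ≡ 638^2 = 407044 ≡ 446 (mod 773)
12^16 ≡ 446^2 = 198916 ≡ 255 (mod 773)
12^32 ≡ 255^2 = 65025 ≡ 93 (mod 773)
12^64 ≡ 93^2 = 8649 ≡ 146 (mod 773)
12^128 ≡ 146^2 = 21316 ≡ 445 (mod 773)
193 = 128 + 64 + 1 in binary powers of 2.
So 12^193 ≡ 445 · 146 · 12 ≡ 456 (mod 773).
Squaring chain: 456 → 772; reaches −1, so base 12 does not prove 773 composite.

456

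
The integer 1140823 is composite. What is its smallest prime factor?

1140823 is odd.
Digit sum 19, not divisible by 3.
Ends in 3: not divisible by 5.
7: 1140823 = 7·162974 + 5
11: 1140823 = 11·103711 + 2
13: 1140823 = 13·87755 + 8
17: 1140823 = 17·67107 + 4
19: 1140823 = 19·60043 + 6
23: 1140823 = 23·49601

23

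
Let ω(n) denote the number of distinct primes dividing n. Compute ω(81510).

6

81510 = 2 · 40755
40755 = 3 · 13585
13585 = 5 · 2717
2717 = 11 · 247
247 = 13 · 19
81510 = 2 · 3 · 5 · 11 · 13 · 19, which has 6 distinct prime factors.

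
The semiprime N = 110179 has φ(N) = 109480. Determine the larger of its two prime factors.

φ(n) = (p−1)(q−1) = n − (p+q) + 1, so p + q = 110179 − 109480 + 1 = 700.
p and q are the roots of t² − 700t + 110179 = 0.
Discriminant: 700² − 4·110179 = 490000 − 440716 = 49284; √49284 = 222.
q = (700 − 222)/2 = 239, p = (700 + 222)/2 = 461.
Check: 239 · 461 = 110179.

461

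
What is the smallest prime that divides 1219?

1219 is odd.
Digit sum 13, not divisible by 3.
Ends in 9: not divisible by 5.
7: 1219 = 7·174 + 1
11: 1219 = 11·110 + 9
13: 1219 = 13·93 + 10
17: 1219 = 17·71 + 12
19: 1219 = 19·64 + 3
23: 1219 = 23·53

23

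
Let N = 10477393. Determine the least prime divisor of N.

67

10477393 is odd.
Digit sum 34, not divisible by 3.
Ends in 3: not divisible by 5.
7: 10477393 = 7·1496770 + 3
11: 10477393 = 11·952490 + 3
13: 10477393 = 13·805953 + 4
17: 10477393 = 17·616317 + 4
19: 10477393 = 19·551441 + 14
23: 10477393 = 23·455538 + 19
29: 10477393 = 29·361289 + 12
31: 10477393 = 31·337980 + 13
37: 10477393 = 37·283172 + 29
41: 10477393 = 41·255546 + 7
43: 10477393 = 43·243660 + 13
47: 10477393 = 47·222923 + 12
53: 10477393 = 53·197686 + 35
59: 10477393 = 59·177582 + 55
61: 10477393 = 61·171760 + 33
67: 10477393 = 67·156379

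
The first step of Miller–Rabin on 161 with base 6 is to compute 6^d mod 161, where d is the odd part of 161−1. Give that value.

48

161 − 1 = 160 = 2^5 · 5, so d = 5.
6^1 ≡ 6 (mod 161)
6^2 ≡ 6^2 = 36 ≡ 36 (mod 161)
6^4 ≡ 36^2 = 1296 ≡ 8 (mod 161)
5 = 4 + 1 in binary powers of 2.
So 6^5 ≡ 8 · 6 ≡ 48 (mod 161).
Squaring chain: 48 → 50 → 85 → 141 → 78; never reaches −1, so base 6 is a Miller–Rabin witness that 161 is composite.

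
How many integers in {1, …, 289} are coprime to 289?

272

Factor: 289 = 17^2.
φ(289) = 17^1·(17−1) = 272.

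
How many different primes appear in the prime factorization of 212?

2

212 = 2^2 · 53
212 = 2^2 · 53, which has 2 distinct prime factors.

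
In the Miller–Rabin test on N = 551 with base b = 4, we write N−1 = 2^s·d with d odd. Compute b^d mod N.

551 − 1 = 550 = 2^1 · 275, so d = 275.
4^1 ≡ 4 (mod 551)
4^2 ≡ 4^2 = 16 ≡ 16 (mod 551)
4^4 ≡ 16^2 = 256 ≡ 256 (mod 551)
4^8 ≡ 256^2 = 65536 ≡ 518 (mod 551)
4^16 ≡ 518^2 = 268324 ≡ 538 (mod 551)
4^32 ≡ 538^2 = 289444 ≡ 169 (mod 551)
4^64 ≡ 169^2 = 28561 ≡ 460 (mod 551)
4^128 ≡ 460^2 = 211600 ≡ 16 (mod 551)
4^256 ≡ 16^2 = 256 ≡ 256 (mod 551)
275 = 256 + 16 + 2 + 1 in binary powers of 2.
So 4^275 ≡ 256 · 538 · 16 · 4 ≡ 245 (mod 551).
Squaring chain: 245; never reaches −1, so base 4 is a Miller–Rabin witness that 551 is composite.

245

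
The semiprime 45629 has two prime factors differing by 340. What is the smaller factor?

103

Since p = q + 340, we have 45629 = q(q + 340), so q² + 340q − 45629 = 0.
Discriminant: 340² + 4·45629 = 115600 + 182516 = 298116; √298116 = 546.
q = (−340 + 546)/2 = 103, and p = q + 340 = 443.
Check: 103 · 443 = 45629.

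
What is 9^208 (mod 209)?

9^1 ≡ 9 (mod 209)
9^2 ≡ 9^2 = 81 ≡ 81 (mod 209)
9^4 ≡ 81^2 = 6561 ≡ 82 (mod 209)
9^8 ≡ 82^2 = 6724 ≡ 36 (mod 209)
9^16 ≡ 36^2 = 1296 ≡ 42 (mod 209)
9^32 ≡ 42^2 = 1764 ≡ 92 (mod 209)
9^64 ≡ 92^2 = 8464 ≡ 104 (mod 209)
9^128 ≡ 104^2 = 10816 ≡ 157 (mod 209)
208 = 128 + 64 + 16 in binary powers of 2.
So 9^208 ≡ 157 · 104 · 42 ≡ 47 (mod 209).
Since 47 ≠ 1, base 9 is a Fermat witness: 209 is composite.

47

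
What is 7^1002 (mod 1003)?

546

7^1 ≡ 7 (mod 1003)
7^2 ≡ 7^2 = 49 ≡ 49 (mod 1003)
7^4 ≡ 49^2 = 2401 ≡ 395 (mod 1003)
7^8 ≡ 395^2 = 156025 ≡ 560 (mod 1003)
7^16 ≡ 560^2 = 313600 ≡ 664 (mod 1003)
7^32 ≡ 664^2 = 440896 ≡ 579 (mod 1003)
7^64 ≡ 579^2 = 335241 ≡ 239 (mod 1003)
7^128 ≡ 239^2 = 57121 ≡ 953 (mod 1003)
7^256 ≡ 953^2 = 908209 ≡ 494 (mod 1003)
7^512 ≡ 494^2 = 244036 ≡ 307 (mod 1003)
1002 = 512 + 256 + 128 + 64 + 32 + 8 + 2 in binary powers of 2.
So 7^1002 ≡ 307 · 494 · 953 · 239 · 579 · 560 · 49 ≡ 546 (mod 1003).
Since 546 ≠ 1, base 7 is a Fermat witness: 1003 is composite.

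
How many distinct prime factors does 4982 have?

4982 = 2 · 2491
2491 = 47 · 53
4982 = 2 · 47 · 53, which has 3 distinct prime factors.

3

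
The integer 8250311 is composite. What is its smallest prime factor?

8250311 is odd.
Digit sum 20, not divisible by 3.
Ends in 1: not divisible by 5.
7: 8250311 = 7·1178615 + 6
11: 8250311 = 11·750028 + 3
13: 8250311 = 13·634639 + 4
17: 8250311 = 17·485312 + 7
19: 8250311 = 19·434226 + 17
23: 8250311 = 23·358709 + 4
29: 8250311 = 29·284493 + 14
31: 8250311 = 31·266139 + 2
37: 8250311 = 37·222981 + 14
41: 8250311 = 41·201227 + 4
43: 8250311 = 43·191867 + 30
47: 8250311 = 47·175538 + 25
53: 8250311 = 53·155666 + 13
59: 8250311 = 59·139835 + 46
61: 8250311 = 61·135251

61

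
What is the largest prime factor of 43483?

67

43483 = 11 · 3953
3953 = 59 · 67
67 is prime.
So 43483 = 11 · 59 · 67; the largest prime factor is 67.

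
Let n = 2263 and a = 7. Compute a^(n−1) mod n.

1287

7^1 ≡ 7 (mod 2263)
7^2 ≡ 7^2 = 49 ≡ 49 (mod 2263)
7^4 ≡ 49^2 = 2401 ≡ 138 (mod 2263)
7^8 ≡ 138^2 = 19044 ≡ 940 (mod 2263)
7^16 ≡ 940^2 = 883600 ≡ 1030 (mod 2263)
7^32 ≡ 1030^2 = 1060900 ≡ 1816 (mod 2263)
7^64 ≡ 1816^2 = 3297856 ≡ 665 (mod 2263)
7^128 ≡ 665^2 = 442225 ≡ 940 (mod 2263)
7^256 ≡ 940^2 = 883600 ≡ 1030 (mod 2263)
7^512 ≡ 1030^2 = 1060900 ≡ 1816 (mod 2263)
7^1024 ≡ 1816^2 = 3297856 ≡ 665 (mod 2263)
7^2048 ≡ 665^2 = 442225 ≡ 940 (mod 2263)
2262 = 2048 + 128 + 64 + 16 + 4 + 2 in binary powers of 2.
So 7^2262 ≡ 940 · 940 · 665 · 1030 · 138 · 49 ≡ 1287 (mod 2263).
Since 1287 ≠ 1, base 7 is a Fermat witness: 2263 is composite.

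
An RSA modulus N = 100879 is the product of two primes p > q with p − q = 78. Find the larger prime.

Since p = q + 78, we have 100879 = q(q + 78), so q² + 78q − 100879 = 0.
Discriminant: 78² + 4·100879 = 6084 + 403516 = 409600; √409600 = 640.
q = (−78 + 640)/2 = 281, and p = q + 78 = 359.
Check: 281 · 359 = 100879.

359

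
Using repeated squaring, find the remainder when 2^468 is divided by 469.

64

2^1 ≡ 2 (mod 469)
2^2 ≡ 2^2 = 4 ≡ 4 (mod 469)
2^4 ≡ 4^2 = 16 ≡ 16 (mod 469)
2^8 ≡ 16^2 = 256 ≡ 256 (mod 469)
2^16 ≡ 256^2 = 65536 ≡ 345 (mod 469)
2^32 ≡ 345^2 = 119025 ≡ 368 (mod 469)
2^64 ≡ 368^2 = 135424 ≡ 352 (mod 469)
2^128 ≡ 352^2 = 123904 ≡ 88 (mod 469)
2^256 ≡ 88^2 = 7744 ≡ 240 (mod 469)
468 = 256 + 128 + 64 + 16 + 4 in binary powers of 2.
So 2^468 ≡ 240 · 88 · 352 · 345 · 16 ≡ 64 (mod 469).
Since 64 ≠ 1, base 2 is a Fermat witness: 469 is composite.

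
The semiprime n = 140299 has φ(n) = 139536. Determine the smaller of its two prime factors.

φ(n) = (p−1)(q−1) = n − (p+q) + 1, so p + q = 140299 − 139536 + 1 = 764.
p and q are the roots of t² − 764t + 140299 = 0.
Discriminant: 764² − 4·140299 = 583696 − 561196 = 22500; √22500 = 150.
q = (764 − 150)/2 = 307, p = (764 + 150)/2 = 457.
Check: 307 · 457 = 140299.

307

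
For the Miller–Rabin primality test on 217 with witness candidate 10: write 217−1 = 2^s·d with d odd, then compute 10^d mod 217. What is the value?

217 − 1 = 216 = 2^3 · 27, so d = 27.
10^1 ≡ 10 (mod 217)
10^2 ≡ 10^2 = 100 ≡ 100 (mod 217)
10^4 ≡ 100^2 = 10000 ≡ 18 (mod 217)
10^8 ≡ 18^2 = 324 ≡ 107 (mod 217)
10^16 ≡ 107^2 = 11449 ≡ 165 (mod 217)
27 = 16 + 8 + 2 + 1 in binary powers of 2.
So 10^27 ≡ 165 · 107 · 100 · 10 ≡ 97 (mod 217).
Squaring chain: 97 → 78 → 8; never reaches −1, so base 10 is a Miller–Rabin witness that 217 is composite.

97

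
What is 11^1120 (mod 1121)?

11^1 ≡ 11 (mod 1121)
11^2 ≡ 11^2 = 121 ≡ 121 (mod 1121)
11^4 ≡ 121^2 = 14641 ≡ 68 (mod 1121)
11^8 ≡ 68^2 = 4624 ≡ 140 (mod 1121)
11^16 ≡ 140^2 = 19600 ≡ 543 (mod 1121)
11^32 ≡ 543^2 = 294849 ≡ 26 (mod 1121)
11^64 ≡ 26^2 = 676 ≡ 676 (mod 1121)
11^128 ≡ 676^2 = 456976 ≡ 729 (mod 1121)
11^256 ≡ 729^2 = 531441 ≡ 87 (mod 1121)
11^512 ≡ 87^2 = 7569 ≡ 843 (mod 1121)
11^1024 ≡ 843^2 = 710649 ≡ 1056 (mod 1121)
1120 = 1024 + 64 + 32 in binary powers of 2.
So 11^1120 ≡ 1056 · 676 · 26 ≡ 980 (mod 1121).
Since 980 ≠ 1, base 11 is a Fermat witness: 1121 is composite.

980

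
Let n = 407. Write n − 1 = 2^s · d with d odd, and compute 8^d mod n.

347

407 − 1 = 406 = 2^1 · 203, so d = 203.
8^1 ≡ 8 (mod 407)
8^2 ≡ 8^2 = 64 ≡ 64 (mod 407)
8^4 ≡ 64^2 = 4096 ≡ 26 (mod 407)
8^8 ≡ 26^2 = 676 ≡ 269 (mod 407)
8^16 ≡ 269^2 = 72361 ≡ 322 (mod 407)
8^32 ≡ 322^2 = 103684 ≡ 306 (mod 407)
8^64 ≡ 306^2 = 93636 ≡ 26 (mod 407)
8^128 ≡ 26^2 = 676 ≡ 269 (mod 407)
203 = 128 + 64 + 8 + 2 + 1 in binary powers of 2.
So 8^203 ≡ 269 · 26 · 269 · 64 · 8 ≡ 347 (mod 407).
Squaring chain: 347; never reaches −1, so base 8 is a Miller–Rabin witness that 407 is composite.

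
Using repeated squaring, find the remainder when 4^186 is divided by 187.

4^1 ≡ 4 (mod 187)
4^2 ≡ 4^2 = 16 ≡ 16 (mod 187)
4^4 ≡ 16^2 = 256 ≡ 69 (mod 187)
4^8 ≡ 69^2 = 4761 ≡ 86 (mod 187)
4^16 ≡ 86^2 = 7396 ≡ 103 (mod 187)
4^32 ≡ 103^2 = 10609 ≡ 137 (mod 187)
4^64 ≡ 137^2 = 18769 ≡ 69 (mod 187)
4^128 ≡ 69^2 = 4761 ≡ 86 (mod 187)
186 = 128 + 32 + 16 + 8 + 2 in binary powers of 2.
So 4^186 ≡ 86 · 137 · 103 · 86 · 16 ≡ 169 (mod 187).
Since 169 ≠ 1, base 4 is a Fermat witness: 187 is composite.

169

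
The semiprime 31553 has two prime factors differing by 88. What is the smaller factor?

Since p = q + 88, we have 31553 = q(q + 88), so q² + 88q − 31553 = 0.
Discriminant: 88² + 4·31553 = 7744 + 126212 = 133956; √133956 = 366.
q = (−88 + 366)/2 = 139, and p = q + 88 = 227.
Check: 139 · 227 = 31553.

139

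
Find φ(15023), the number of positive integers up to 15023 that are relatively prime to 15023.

14760

Factor: 15023 = 83 · 181.
φ(15023) = (83−1) · (181−1) = 82 · 180 = 14760.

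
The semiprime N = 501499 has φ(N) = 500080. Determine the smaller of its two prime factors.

659

φ(n) = (p−1)(q−1) = n − (p+q) + 1, so p + q = 501499 − 500080 + 1 = 1420.
p and q are the roots of t² − 1420t + 501499 = 0.
Discriminant: 1420² − 4·501499 = 2016400 − 2005996 = 10404; √10404 = 102.
q = (1420 − 102)/2 = 659, p = (1420 + 102)/2 = 761.
Check: 659 · 761 = 501499.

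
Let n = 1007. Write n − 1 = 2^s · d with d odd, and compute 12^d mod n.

198

1007 − 1 = 1006 = 2^1 · 503, so d = 503.
12^1 ≡ 12 (mod 1007)
12^2 ≡ 12^2 = 144 ≡ 144 (mod 1007)
12^4 ≡ 144^2 = 20736 ≡ 596 (mod 1007)
12^8 ≡ 596^2 = 355216 ≡ 752 (mod 1007)
12^16 ≡ 752^2 = 565504 ≡ 577 (mod 1007)
12^32 ≡ 577^2 = 332929 ≡ 619 (mod 1007)
12^64 ≡ 619^2 = 383161 ≡ 501 (mod 1007)
12^128 ≡ 501^2 = 251001 ≡ 258 (mod 1007)
12^256 ≡ 258^2 = 66564 ≡ 102 (mod 1007)
503 = 256 + 128 + 64 + 32 + 16 + 4 + 2 + 1 in binary powers of 2.
So 12^503 ≡ 102 · 258 · 501 · 619 · 577 · 596 · 144 · 12 ≡ 198 (mod 1007).
Squaring chain: 198; never reaches −1, so base 12 is a Miller–Rabin witness that 1007 is composite.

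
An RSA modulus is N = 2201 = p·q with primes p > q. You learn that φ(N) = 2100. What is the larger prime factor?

φ(n) = (p−1)(q−1) = n − (p+q) + 1, so p + q = 2201 − 2100 + 1 = 102.
p and q are the roots of t² − 102t + 2201 = 0.
Discriminant: 102² − 4·2201 = 10404 − 8804 = 1600; √1600 = 40.
q = (102 − 40)/2 = 31, p = (102 + 40)/2 = 71.
Check: 31 · 71 = 2201.

71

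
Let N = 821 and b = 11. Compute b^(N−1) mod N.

11^1 ≡ 11 (mod 821)
11^2 ≡ 11^2 = 121 ≡ 121 (mod 821)
11^4 ≡ 121^2 = 14641 ≡ 684 (mod 821)
11^8 ≡ 684^2 = 467856 ≡ 707 (mod 821)
11^16 ≡ 707^2 = 499849 ≡ 681 (mod 821)
11^32 ≡ 681^2 = 463761 ≡ 717 (mod 821)
11^64 ≡ 717^2 = 514089 ≡ 143 (mod 821)
11^128 ≡ 143^2 = 20449 ≡ 745 (mod 821)
11^256 ≡ 745^2 = 555025 ≡ 29 (mod 821)
11^512 ≡ 29^2 = 841 ≡ 20 (mod 821)
820 = 512 + 256 + 32 + 16 + 4 in binary powers of 2.
So 11^820 ≡ 20 · 29 · 717 · 681 · 684 ≡ 1 (mod 821).
Since the result is 1, base 11 gives no evidence that 821 is composite.

1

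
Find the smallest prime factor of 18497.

53

18497 is odd.
Digit sum 29, not divisible by 3.
Ends in 7: not divisible by 5.
7: 18497 = 7·2642 + 3
11: 18497 = 11·1681 + 6
13: 18497 = 13·1422 + 11
17: 18497 = 17·1088 + 1
19: 18497 = 19·973 + 10
23: 18497 = 23·804 + 5
29: 18497 = 29·637 + 24
31: 18497 = 31·596 + 21
37: 18497 = 37·499 + 34
41: 18497 = 41·451 + 6
43: 18497 = 43·430 + 7
47: 18497 = 47·393 + 26
53: 18497 = 53·349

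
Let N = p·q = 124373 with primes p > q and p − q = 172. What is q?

277

Since p = q + 172, we have 124373 = q(q + 172), so q² + 172q − 124373 = 0.
Discriminant: 172² + 4·124373 = 29584 + 497492 = 527076; √527076 = 726.
q = (−172 + 726)/2 = 277, and p = q + 172 = 449.
Check: 277 · 449 = 124373.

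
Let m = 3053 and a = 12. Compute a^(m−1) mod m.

522

12^1 ≡ 12 (mod 3053)
12^2 ≡ 12^2 = 144 ≡ 144 (mod 3053)
12^4 ≡ 144^2 = 20736 ≡ 2418 (mod 3053)
12^8 ≡ 2418^2 = 5846724 ≡ 229 (mod 3053)
12^16 ≡ 229^2 = 52441 ≡ 540 (mod 3053)
12^32 ≡ 540^2 = 291600 ≡ 1565 (mod 3053)
12^64 ≡ 1565^2 = 2449225 ≡ 719 (mod 3053)
12^128 ≡ 719^2 = 516961 ≡ 1004 (mod 3053)
12^256 ≡ 1004^2 = 1008016 ≡ 526 (mod 3053)
12^512 ≡ 526^2 = 276676 ≡ 1906 (mod 3053)
12^1024 ≡ 1906^2 = 3632836 ≡ 2819 (mod 3053)
12^2048 ≡ 2819^2 = 7946761 ≡ 2855 (mod 3053)
3052 = 2048 + 512 + 256 + 128 + 64 + 32 + 8 + 4 in binary powers of 2.
So 12^3052 ≡ 2855 · 1906 · 526 · 1004 · 719 · 1565 · 229 · 2418 ≡ 522 (mod 3053).
Since 522 ≠ 1, base 12 is a Fermat witness: 3053 is composite.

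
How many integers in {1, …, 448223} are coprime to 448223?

430360

Factor: 448223 = 59 · 71 · 107.
φ(448223) = (59−1) · (71−1) · (107−1) = 58 · 70 · 106 = 430360.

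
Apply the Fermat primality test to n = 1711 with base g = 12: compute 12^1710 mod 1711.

12^1 ≡ 12 (mod 1711)
12^2 ≡ 12^2 = 144 ≡ 144 (mod 1711)
12^4 ≡ 144^2 = 20736 ≡ 204 (mod 1711)
12^8 ≡ 204^2 = 41616 ≡ 552 (mod 1711)
12^16 ≡ 552^2 = 304704 ≡ 146 (mod 1711)
12^32 ≡ 146^2 = 21316 ≡ 784 (mod 1711)
12^64 ≡ 784^2 = 614656 ≡ 407 (mod 1711)
12^128 ≡ 407^2 = 165649 ≡ 1393 (mod 1711)
12^256 ≡ 1393^2 = 1940449 ≡ 175 (mod 1711)
12^512 ≡ 175^2 = 30625 ≡ 1538 (mod 1711)
12^1024 ≡ 1538^2 = 2365444 ≡ 842 (mod 1711)
1710 = 1024 + 512 + 128 + 32 + 8 + 4 + 2 in binary powers of 2.
So 12^1710 ≡ 842 · 1538 · 1393 · 784 · 552 · 204 · 144 ≡ 1362 (mod 1711).
Since 1362 ≠ 1, base 12 is a Fermat witness: 1711 is composite.

1362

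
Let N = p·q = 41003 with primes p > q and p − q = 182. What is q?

Since p = q + 182, we have 41003 = q(q + 182), so q² + 182q − 41003 = 0.
Discriminant: 182² + 4·41003 = 33124 + 164012 = 197136; √197136 = 444.
q = (−182 + 444)/2 = 131, and p = q + 182 = 313.
Check: 131 · 313 = 41003.

131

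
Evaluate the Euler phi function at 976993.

Factor: 976993 = 79 · 83 · 149.
φ(976993) = (79−1) · (83−1) · (149−1) = 78 · 82 · 148 = 946608.

946608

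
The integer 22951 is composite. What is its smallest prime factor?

59

22951 is odd.
Digit sum 19, not divisible by 3.
Ends in 1: not divisible by 5.
7: 22951 = 7·3278 + 5
11: 22951 = 11·2086 + 5
13: 22951 = 13·1765 + 6
17: 22951 = 17·1350 + 1
19: 22951 = 19·1207 + 18
23: 22951 = 23·997 + 20
29: 22951 = 29·791 + 12
31: 22951 = 31·740 + 11
37: 22951 = 37·620 + 11
41: 22951 = 41·559 + 32
43: 22951 = 43·533 + 32
47: 22951 = 47·488 + 15
53: 22951 = 53·433 + 2
59: 22951 = 59·389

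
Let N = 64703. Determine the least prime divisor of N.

89

64703 is odd.
Digit sum 20, not divisible by 3.
Ends in 3: not divisible by 5.
7: 64703 = 7·9243 + 2
11: 64703 = 11·5882 + 1
13: 64703 = 13·4977 + 2
17: 64703 = 17·3806 + 1
19: 64703 = 19·3405 + 8
23: 64703 = 23·2813 + 4
29: 64703 = 29·2231 + 4
31: 64703 = 31·2087 + 6
37: 64703 = 37·1748 + 27
41: 64703 = 41·1578 + 5
43: 64703 = 43·1504 + 31
47: 64703 = 47·1376 + 31
53: 64703 = 53·1220 + 43
59: 64703 = 59·1096 + 39
61: 64703 = 61·1060 + 43
67: 64703 = 67·965 + 48
71: 64703 = 71·911 + 22
73: 64703 = 73·886 + 25
79: 64703 = 79·819 + 2
83: 64703 = 83·779 + 46
89: 64703 = 89·727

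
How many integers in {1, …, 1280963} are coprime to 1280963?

1235520

Factor: 1280963 = 41 · 157 · 199.
φ(1280963) = (41−1) · (157−1) · (199−1) = 40 · 156 · 198 = 1235520.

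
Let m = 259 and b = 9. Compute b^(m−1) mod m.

232

9^1 ≡ 9 (mod 259)
9^2 ≡ 9^2 = 81 ≡ 81 (mod 259)
9^4 ≡ 81^2 = 6561 ≡ 86 (mod 259)
9^8 ≡ 86^2 = 7396 ≡ 144 (mod 259)
9^16 ≡ 144^2 = 20736 ≡ 16 (mod 259)
9^32 ≡ 16^2 = 256 ≡ 256 (mod 259)
9^64 ≡ 256^2 = 65536 ≡ 9 (mod 259)
9^128 ≡ 9^2 = 81 ≡ 81 (mod 259)
9^256 ≡ 81^2 = 6561 ≡ 86 (mod 259)
258 = 256 + 2 in binary powers of 2.
So 9^258 ≡ 86 · 81 ≡ 232 (mod 259).
Since 232 ≠ 1, base 9 is a Fermat witness: 259 is composite.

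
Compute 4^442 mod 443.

4^1 ≡ 4 (mod 443)
4^2 ≡ 4^2 = 16 ≡ 16 (mod 443)
4^4 ≡ 16^2 = 256 ≡ 256 (mod 443)
4^8 ≡ 256^2 = 65536 ≡ 415 (mod 443)
4^16 ≡ 415^2 = 172225 ≡ 341 (mod 443)
4^32 ≡ 341^2 = 116281 ≡ 215 (mod 443)
4^64 ≡ 215^2 = 46225 ≡ 153 (mod 443)
4^128 ≡ 153^2 = 23409 ≡ 373 (mod 443)
4^256 ≡ 373^2 = 139129 ≡ 27 (mod 443)
442 = 256 + 128 + 32 + 16 + 8 + 2 in binary powers of 2.
So 4^442 ≡ 27 · 373 · 215 · 341 · 415 · 16 ≡ 1 (mod 443).
Since the result is 1, base 4 gives no evidence that 443 is composite.

1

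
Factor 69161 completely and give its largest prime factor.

69161 = 23 · 3007
3007 = 31 · 97
97 is prime.
So 69161 = 23 · 31 · 97; the largest prime factor is 97.

97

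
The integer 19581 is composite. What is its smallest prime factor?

3

19581 is odd.
Digit sum 24, divisible by 3.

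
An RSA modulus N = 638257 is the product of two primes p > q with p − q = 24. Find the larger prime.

811

Since p = q + 24, we have 638257 = q(q + 24), so q² + 24q − 638257 = 0.
Discriminant: 24² + 4·638257 = 576 + 2553028 = 2553604; √2553604 = 1598.
q = (−24 + 1598)/2 = 787, and p = q + 24 = 811.
Check: 787 · 811 = 638257.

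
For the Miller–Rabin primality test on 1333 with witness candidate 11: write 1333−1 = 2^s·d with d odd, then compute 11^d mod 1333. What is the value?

494

1333 − 1 = 1332 = 2^2 · 333, so d = 333.
11^1 ≡ 11 (mod 1333)
11^2 ≡ 11^2 = 121 ≡ 121 (mod 1333)
11^4 ≡ 121^2 = 14641 ≡ 1311 (mod 1333)
11^8 ≡ 1311^2 = 1718721 ≡ 484 (mod 1333)
11^16 ≡ 484^2 = 234256 ≡ 981 (mod 1333)
11^32 ≡ 981^2 = 962361 ≡ 1268 (mod 1333)
11^64 ≡ 1268^2 = 1607824 ≡ 226 (mod 1333)
11^128 ≡ 226^2 = 51076 ≡ 422 (mod 1333)
11^256 ≡ 422^2 = 178084 ≡ 795 (mod 1333)
333 = 256 + 64 + 8 + 4 + 1 in binary powers of 2.
So 11^333 ≡ 795 · 226 · 484 · 1311 · 11 ≡ 494 (mod 1333).
Squaring chain: 494 → 97; never reaches −1, so base 11 is a Miller–Rabin witness that 1333 is composite.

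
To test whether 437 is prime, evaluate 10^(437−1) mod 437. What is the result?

10^1 ≡ 10 (mod 437)
10^2 ≡ 10^2 = 100 ≡ 100 (mod 437)
10^4 ≡ 100^2 = 10000 ≡ 386 (mod 437)
10^8 ≡ 386^2 = 148996 ≡ 416 (mod 437)
10^16 ≡ 416^2 = 173056 ≡ 4 (mod 437)
10^32 ≡ 4^2 = 16 ≡ 16 (mod 437)
10^64 ≡ 16^2 = 256 ≡ 256 (mod 437)
10^128 ≡ 256^2 = 65536 ≡ 423 (mod 437)
10^256 ≡ 423^2 = 178929 ≡ 196 (mod 437)
436 = 256 + 128 + 32 + 16 + 4 in binary powers of 2.
So 10^436 ≡ 196 · 423 · 16 · 4 · 386 ≡ 101 (mod 437).
Since 101 ≠ 1, base 10 is a Fermat witness: 437 is composite.

101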